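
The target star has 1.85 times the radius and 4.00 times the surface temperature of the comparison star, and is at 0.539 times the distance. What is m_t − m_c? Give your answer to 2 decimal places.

-8.70

L_t/L_c = (1.85)²(4.00)⁴ = 876.2.
F_t/F_c = (L_t/L_c)/(d_t/d_c)² = 876.2/0.2905 = 3016.
m_t − m_c = −2.5 log₁₀(3016) = -8.70.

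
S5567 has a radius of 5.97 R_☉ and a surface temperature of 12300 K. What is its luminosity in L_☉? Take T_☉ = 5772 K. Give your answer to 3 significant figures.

735 L_☉

L/L_☉ = (R/R_☉)² (T/T_☉)⁴ = (5.97)² × (12300/5772)⁴
       = 35.64 × (2.131)⁴ = 35.64 × 20.62 = 735.0.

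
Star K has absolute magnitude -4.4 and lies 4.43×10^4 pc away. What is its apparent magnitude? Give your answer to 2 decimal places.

13.83

m = M + 5 log₁₀(d/10 pc) = -4.4 + 5 log₁₀(4.43×10^4/10)
  = -4.4 + 5 × 3.646 = -4.4 + 18.23 = 13.83.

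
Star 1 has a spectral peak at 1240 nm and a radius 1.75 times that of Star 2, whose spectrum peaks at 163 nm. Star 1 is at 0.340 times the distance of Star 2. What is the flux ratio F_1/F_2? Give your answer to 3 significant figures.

0.00791

Wien's law: T_1/T_2 = λ_2/λ_1 = 163/1240 = 0.1315.
L_1/L_2 = (R_1/R_2)²(T_1/T_2)⁴ = (1.75)²(0.1315)⁴ = 9.144×10^-4.
F_1/F_2 = (L_1/L_2)/(d_1/d_2)² = 9.144×10^-4/(0.340)² = 0.007910.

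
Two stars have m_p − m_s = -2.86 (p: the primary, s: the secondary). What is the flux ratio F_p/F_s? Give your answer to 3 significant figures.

F_p/F_s = 10^(−(m_p − m_s)/2.5) = 10^(2.86/2.5) = 10^1.144 = 13.93.

13.9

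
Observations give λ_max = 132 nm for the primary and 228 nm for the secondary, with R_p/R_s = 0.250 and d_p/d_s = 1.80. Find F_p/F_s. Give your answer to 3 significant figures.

0.172

Wien's law: T_p/T_s = λ_s/λ_p = 228/132 = 1.727.
L_p/L_s = (R_p/R_s)²(T_p/T_s)⁴ = (0.250)²(1.727)⁴ = 0.5563.
F_p/F_s = (L_p/L_s)/(d_p/d_s)² = 0.5563/(1.80)² = 0.1717.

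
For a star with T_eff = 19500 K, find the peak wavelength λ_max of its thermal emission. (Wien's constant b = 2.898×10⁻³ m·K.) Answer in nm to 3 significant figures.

λ_max = b/T = 2.898×10⁻³ / 19500 = 1.49×10^-7 m = 148.6 nm.

149 nm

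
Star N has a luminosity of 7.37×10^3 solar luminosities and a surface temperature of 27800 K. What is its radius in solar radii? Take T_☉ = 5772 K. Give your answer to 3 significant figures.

R/R_☉ = √(L/L_☉) / (T/T_☉)² = √(7.37×10^3) / (4.816)²
       = 85.85 / 23.20 = 3.701.

3.70 solar radii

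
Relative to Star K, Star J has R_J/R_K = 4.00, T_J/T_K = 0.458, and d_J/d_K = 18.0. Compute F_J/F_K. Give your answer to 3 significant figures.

L_J/L_K = (R_J/R_K)²(T_J/T_K)⁴ = (4.00)² × (0.458)⁴ = 0.7040.
F_J/F_K = (L_J/L_K)/(d_J/d_K)² = 0.7040 / (18.0)² = 0.002173.

0.00217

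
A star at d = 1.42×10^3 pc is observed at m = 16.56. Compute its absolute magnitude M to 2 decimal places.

M = m − 5 log₁₀(d/10 pc) = 16.56 − 5 log₁₀(1.42×10^3/10)
  = 16.56 − 5 × 2.152 = 16.56 − 10.76 = 5.80.

5.80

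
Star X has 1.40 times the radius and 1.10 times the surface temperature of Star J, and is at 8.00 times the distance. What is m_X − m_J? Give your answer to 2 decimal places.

3.37

L_X/L_J = (1.40)²(1.10)⁴ = 2.870.
F_X/F_J = (L_X/L_J)/(d_X/d_J)² = 2.870/64.00 = 0.04484.
m_X − m_J = −2.5 log₁₀(0.04484) = 3.37.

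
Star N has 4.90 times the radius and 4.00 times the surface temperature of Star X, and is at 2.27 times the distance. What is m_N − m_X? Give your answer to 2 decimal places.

L_N/L_X = (4.90)²(4.00)⁴ = 6147.
F_N/F_X = (L_N/L_X)/(d_N/d_X)² = 6147/5.153 = 1193.
m_N − m_X = −2.5 log₁₀(1193) = -7.69.

-7.69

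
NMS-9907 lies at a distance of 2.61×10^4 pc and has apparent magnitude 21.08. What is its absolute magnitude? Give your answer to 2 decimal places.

4.00

M = m − 5 log₁₀(d/10 pc) = 21.08 − 5 log₁₀(2.61×10^4/10)
  = 21.08 − 5 × 3.417 = 21.08 − 17.08 = 4.00.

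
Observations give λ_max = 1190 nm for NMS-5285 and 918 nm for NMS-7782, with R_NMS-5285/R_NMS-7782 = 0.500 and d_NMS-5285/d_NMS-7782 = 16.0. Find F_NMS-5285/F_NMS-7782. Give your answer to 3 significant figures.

Wien's law: T_NMS-5285/T_NMS-7782 = λ_NMS-7782/λ_NMS-5285 = 918/1190 = 0.7714.
L_NMS-5285/L_NMS-7782 = (R_NMS-5285/R_NMS-7782)²(T_NMS-5285/T_NMS-7782)⁴ = (0.500)²(0.7714)⁴ = 0.08854.
F_NMS-5285/F_NMS-7782 = (L_NMS-5285/L_NMS-7782)/(d_NMS-5285/d_NMS-7782)² = 0.08854/(16.0)² = 3.458×10^-4.

3.46×10^-4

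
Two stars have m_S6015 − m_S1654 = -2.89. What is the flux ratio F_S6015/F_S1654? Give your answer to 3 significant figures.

14.3

F_S6015/F_S1654 = 10^(−(m_S6015 − m_S1654)/2.5) = 10^(2.89/2.5) = 10^1.156 = 14.32.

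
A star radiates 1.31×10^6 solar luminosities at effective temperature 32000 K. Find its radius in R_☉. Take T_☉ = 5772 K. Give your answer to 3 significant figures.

37.2 R_☉

R/R_☉ = √(L/L_☉) / (T/T_☉)² = √(1.31×10^6) / (5.544)²
       = 1145 / 30.74 = 37.24.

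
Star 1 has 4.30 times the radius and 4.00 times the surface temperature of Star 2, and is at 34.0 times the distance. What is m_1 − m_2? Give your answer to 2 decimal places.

-1.53

L_1/L_2 = (4.30)²(4.00)⁴ = 4733.
F_1/F_2 = (L_1/L_2)/(d_1/d_2)² = 4733/1156 = 4.095.
m_1 − m_2 = −2.5 log₁₀(4.095) = -1.53.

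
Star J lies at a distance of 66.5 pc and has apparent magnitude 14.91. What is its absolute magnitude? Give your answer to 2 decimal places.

M = m − 5 log₁₀(d/10 pc) = 14.91 − 5 log₁₀(66.5/10)
  = 14.91 − 5 × 0.823 = 14.91 − 4.11 = 10.80.

10.80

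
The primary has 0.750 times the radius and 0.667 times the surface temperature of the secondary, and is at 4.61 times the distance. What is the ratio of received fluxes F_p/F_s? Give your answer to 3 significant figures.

L_p/L_s = (R_p/R_s)²(T_p/T_s)⁴ = (0.750)² × (0.667)⁴ = 0.1113.
F_p/F_s = (L_p/L_s)/(d_p/d_s)² = 0.1113 / (4.61)² = 0.005239.

0.00524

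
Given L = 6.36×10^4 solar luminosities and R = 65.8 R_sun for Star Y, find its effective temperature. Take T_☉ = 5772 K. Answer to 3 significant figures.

T/T_☉ = (L/L_☉)^(1/4) / (R/R_☉)^(1/2)
T = 5772 × (6.36×10^4)^(1/4) / √(65.8) = 5772 × 15.88 / 8.112 = 1.130×10^4 K.

1.13×10^4 K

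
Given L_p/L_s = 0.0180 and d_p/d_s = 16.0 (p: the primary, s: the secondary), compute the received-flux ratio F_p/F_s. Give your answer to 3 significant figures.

F = L/(4πd²), so F_p/F_s = (L_p/L_s) / (d_p/d_s)²
= 0.0180 / (16.0)² = 0.0180 / 256.0 = 7.031×10^-5.

7.03×10^-5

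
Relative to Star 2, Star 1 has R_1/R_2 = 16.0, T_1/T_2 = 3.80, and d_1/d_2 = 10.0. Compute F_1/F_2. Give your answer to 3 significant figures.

L_1/L_2 = (R_1/R_2)²(T_1/T_2)⁴ = (16.0)² × (3.80)⁴ = 5.338×10^4.
F_1/F_2 = (L_1/L_2)/(d_1/d_2)² = 5.338×10^4 / (10.0)² = 533.8.

534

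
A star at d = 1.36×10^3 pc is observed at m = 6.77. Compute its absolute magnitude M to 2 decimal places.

M = m − 5 log₁₀(d/10 pc) = 6.77 − 5 log₁₀(1.36×10^3/10)
  = 6.77 − 5 × 2.134 = 6.77 − 10.67 = -3.90.

-3.90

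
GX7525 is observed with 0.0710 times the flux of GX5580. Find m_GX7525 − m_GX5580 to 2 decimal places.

m_GX7525 − m_GX5580 = −2.5 log₁₀(F_GX7525/F_GX5580) = −2.5 log₁₀(0.0710) = −2.5 × (-1.149) = 2.872.

2.87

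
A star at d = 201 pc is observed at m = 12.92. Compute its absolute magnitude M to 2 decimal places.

6.40

M = m − 5 log₁₀(d/10 pc) = 12.92 − 5 log₁₀(201/10)
  = 12.92 − 5 × 1.303 = 12.92 − 6.52 = 6.40.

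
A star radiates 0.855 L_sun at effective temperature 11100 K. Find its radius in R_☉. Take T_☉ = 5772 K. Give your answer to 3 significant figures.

R/R_☉ = √(L/L_☉) / (T/T_☉)² = √(0.855) / (1.923)²
       = 0.9247 / 3.698 = 0.2500.

0.250 R_☉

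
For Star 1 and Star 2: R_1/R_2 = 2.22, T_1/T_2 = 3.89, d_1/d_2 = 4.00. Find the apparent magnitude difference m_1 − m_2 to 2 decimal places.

L_1/L_2 = (2.22)²(3.89)⁴ = 1129.
F_1/F_2 = (L_1/L_2)/(d_1/d_2)² = 1129/16.00 = 70.53.
m_1 − m_2 = −2.5 log₁₀(70.53) = -4.62.

-4.62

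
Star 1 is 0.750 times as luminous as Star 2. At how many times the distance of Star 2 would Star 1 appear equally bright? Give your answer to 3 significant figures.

Equal flux requires L_1/d_1² = L_2/d_2², so d_1/d_2 = √(L_1/L_2)
= √(0.750) = 0.8660.

0.866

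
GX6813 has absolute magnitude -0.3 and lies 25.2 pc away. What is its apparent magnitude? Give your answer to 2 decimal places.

m = M + 5 log₁₀(d/10 pc) = -0.3 + 5 log₁₀(25.2/10)
  = -0.3 + 5 × 0.401 = -0.3 + 2.01 = 1.71.

1.71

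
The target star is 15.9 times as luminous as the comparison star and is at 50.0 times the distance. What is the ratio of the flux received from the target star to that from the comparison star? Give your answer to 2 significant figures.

0.0064

F = L/(4πd²), so F_t/F_c = (L_t/L_c) / (d_t/d_c)²
= 15.9 / (50.0)² = 15.9 / 2500 = 0.006360.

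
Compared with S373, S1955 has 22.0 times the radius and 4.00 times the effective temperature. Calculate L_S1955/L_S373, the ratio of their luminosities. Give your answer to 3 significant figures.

1.24×10^5

From the Stefan–Boltzmann law, L ∝ R²T⁴, so
L_S1955/L_S373 = (R_S1955/R_S373)² (T_S1955/T_S373)⁴ = (22.0)² × (4.00)⁴ = 484.0 × 256.0 = 1.239×10^5.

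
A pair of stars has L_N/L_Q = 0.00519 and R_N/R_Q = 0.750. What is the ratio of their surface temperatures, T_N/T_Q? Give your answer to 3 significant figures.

L ∝ R²T⁴ gives T ∝ (L/R²)^(1/4), so
T_N/T_Q = (0.00519 / 0.750²)^(1/4) = (0.009227)^(1/4) = 0.3099.

0.310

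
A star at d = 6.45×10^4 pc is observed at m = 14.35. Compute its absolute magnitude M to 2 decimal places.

M = m − 5 log₁₀(d/10 pc) = 14.35 − 5 log₁₀(6.45×10^4/10)
  = 14.35 − 5 × 3.810 = 14.35 − 19.05 = -4.70.

-4.70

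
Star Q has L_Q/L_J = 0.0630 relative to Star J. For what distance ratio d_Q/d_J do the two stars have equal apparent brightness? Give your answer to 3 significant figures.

Equal flux requires L_Q/d_Q² = L_J/d_J², so d_Q/d_J = √(L_Q/L_J)
= √(0.0630) = 0.2510.

0.251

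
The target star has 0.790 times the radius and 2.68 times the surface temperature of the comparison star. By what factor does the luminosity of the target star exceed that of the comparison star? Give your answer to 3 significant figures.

From the Stefan–Boltzmann law, L ∝ R²T⁴, so
L_t/L_c = (R_t/R_c)² (T_t/T_c)⁴ = (0.790)² × (2.68)⁴ = 0.6241 × 51.59 = 32.20.

32.2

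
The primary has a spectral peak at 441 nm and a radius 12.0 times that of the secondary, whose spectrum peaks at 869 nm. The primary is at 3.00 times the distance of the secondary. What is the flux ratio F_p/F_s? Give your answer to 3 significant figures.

241

Wien's law: T_p/T_s = λ_s/λ_p = 869/441 = 1.971.
L_p/L_s = (R_p/R_s)²(T_p/T_s)⁴ = (12.0)²(1.971)⁴ = 2171.
F_p/F_s = (L_p/L_s)/(d_p/d_s)² = 2171/(3.00)² = 241.2.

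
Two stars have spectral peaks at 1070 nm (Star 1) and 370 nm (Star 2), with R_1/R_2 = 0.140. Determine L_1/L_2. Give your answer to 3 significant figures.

Wien's law gives T ∝ 1/λ_max, so T_1/T_2 = λ_2/λ_1 = 370/1070 = 0.3458.
Then L ∝ R²T⁴ gives L_1/L_2 = (0.140)² × (0.3458)⁴ = 0.01960 × 0.01430 = 2.802×10^-4.

2.80×10^-4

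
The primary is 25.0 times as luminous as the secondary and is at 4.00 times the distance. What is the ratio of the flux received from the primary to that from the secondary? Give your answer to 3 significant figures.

F = L/(4πd²), so F_p/F_s = (L_p/L_s) / (d_p/d_s)²
= 25.0 / (4.00)² = 25.0 / 16.00 = 1.562.

1.56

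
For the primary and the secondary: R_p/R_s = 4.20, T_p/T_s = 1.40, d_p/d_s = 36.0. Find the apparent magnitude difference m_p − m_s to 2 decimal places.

L_p/L_s = (4.20)²(1.40)⁴ = 67.77.
F_p/F_s = (L_p/L_s)/(d_p/d_s)² = 67.77/1296 = 0.05229.
m_p − m_s = −2.5 log₁₀(0.05229) = 3.20.

3.20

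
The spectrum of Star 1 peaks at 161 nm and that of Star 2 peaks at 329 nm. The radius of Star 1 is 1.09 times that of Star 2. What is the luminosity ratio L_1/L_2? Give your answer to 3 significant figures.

20.7

Wien's law gives T ∝ 1/λ_max, so T_1/T_2 = λ_2/λ_1 = 329/161 = 2.043.
Then L ∝ R²T⁴ gives L_1/L_2 = (1.09)² × (2.043)⁴ = 1.188 × 17.44 = 20.72.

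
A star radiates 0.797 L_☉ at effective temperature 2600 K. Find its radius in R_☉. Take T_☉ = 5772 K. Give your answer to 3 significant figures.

R/R_☉ = √(L/L_☉) / (T/T_☉)² = √(0.797) / (0.4505)²
       = 0.8927 / 0.2029 = 4.400.

4.40 R_☉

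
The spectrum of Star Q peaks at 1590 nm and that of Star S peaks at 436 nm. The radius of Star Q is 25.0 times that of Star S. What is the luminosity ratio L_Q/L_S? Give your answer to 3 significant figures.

Wien's law gives T ∝ 1/λ_max, so T_Q/T_S = λ_S/λ_Q = 436/1590 = 0.2742.
Then L ∝ R²T⁴ gives L_Q/L_S = (25.0)² × (0.2742)⁴ = 625.0 × 0.005654 = 3.534.

3.53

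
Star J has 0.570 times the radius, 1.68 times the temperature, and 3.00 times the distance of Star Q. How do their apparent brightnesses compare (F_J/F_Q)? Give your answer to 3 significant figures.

L_J/L_Q = (R_J/R_Q)²(T_J/T_Q)⁴ = (0.570)² × (1.68)⁴ = 2.588.
F_J/F_Q = (L_J/L_Q)/(d_J/d_Q)² = 2.588 / (3.00)² = 0.2876.

0.288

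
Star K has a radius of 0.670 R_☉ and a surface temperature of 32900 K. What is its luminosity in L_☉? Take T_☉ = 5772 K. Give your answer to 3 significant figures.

474 L_☉

L/L_☉ = (R/R_☉)² (T/T_☉)⁴ = (0.670)² × (32900/5772)⁴
       = 0.4489 × (5.700)⁴ = 0.4489 × 1056 = 473.8.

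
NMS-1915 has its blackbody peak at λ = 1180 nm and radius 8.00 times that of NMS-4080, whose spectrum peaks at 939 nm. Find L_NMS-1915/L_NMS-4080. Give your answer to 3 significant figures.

Wien's law gives T ∝ 1/λ_max, so T_NMS-1915/T_NMS-4080 = λ_NMS-4080/λ_NMS-1915 = 939/1180 = 0.7958.
Then L ∝ R²T⁴ gives L_NMS-1915/L_NMS-4080 = (8.00)² × (0.7958)⁴ = 64.00 × 0.4010 = 25.66.

25.7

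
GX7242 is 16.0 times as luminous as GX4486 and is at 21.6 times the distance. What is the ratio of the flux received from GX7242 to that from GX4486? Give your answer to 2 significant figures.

0.034

F = L/(4πd²), so F_GX7242/F_GX4486 = (L_GX7242/L_GX4486) / (d_GX7242/d_GX4486)²
= 16.0 / (21.6)² = 16.0 / 466.6 = 0.03429.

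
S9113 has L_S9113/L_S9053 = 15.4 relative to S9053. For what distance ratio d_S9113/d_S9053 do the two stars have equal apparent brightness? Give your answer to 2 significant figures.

Equal flux requires L_S9113/d_S9113² = L_S9053/d_S9053², so d_S9113/d_S9053 = √(L_S9113/L_S9053)
= √(15.4) = 3.924.

3.9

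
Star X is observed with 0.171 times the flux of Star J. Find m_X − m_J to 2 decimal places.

1.92

m_X − m_J = −2.5 log₁₀(F_X/F_J) = −2.5 log₁₀(0.171) = −2.5 × (-0.767) = 1.918.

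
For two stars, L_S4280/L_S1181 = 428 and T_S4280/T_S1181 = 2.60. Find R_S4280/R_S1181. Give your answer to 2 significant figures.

L ∝ R²T⁴ gives R ∝ √L / T², so
R_S4280/R_S1181 = √(428) / (2.60)² = 20.69 / 6.760 = 3.060.

3.1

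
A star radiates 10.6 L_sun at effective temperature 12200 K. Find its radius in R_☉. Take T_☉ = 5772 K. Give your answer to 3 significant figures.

R/R_☉ = √(L/L_☉) / (T/T_☉)² = √(10.6) / (2.114)²
       = 3.256 / 4.468 = 0.7288.

0.729 R_☉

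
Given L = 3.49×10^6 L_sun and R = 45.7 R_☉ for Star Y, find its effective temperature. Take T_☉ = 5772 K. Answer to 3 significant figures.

T/T_☉ = (L/L_☉)^(1/4) / (R/R_☉)^(1/2)
T = 5772 × (3.49×10^6)^(1/4) / √(45.7) = 5772 × 43.22 / 6.760 = 3.690×10^4 K.

3.69×10^4 K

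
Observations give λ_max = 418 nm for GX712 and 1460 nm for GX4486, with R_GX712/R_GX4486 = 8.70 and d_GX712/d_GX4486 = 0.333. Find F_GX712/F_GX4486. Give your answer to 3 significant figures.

1.02×10^5

Wien's law: T_GX712/T_GX4486 = λ_GX4486/λ_GX712 = 1460/418 = 3.493.
L_GX712/L_GX4486 = (R_GX712/R_GX4486)²(T_GX712/T_GX4486)⁴ = (8.70)²(3.493)⁴ = 1.127×10^4.
F_GX712/F_GX4486 = (L_GX712/L_GX4486)/(d_GX712/d_GX4486)² = 1.127×10^4/(0.333)² = 1.016×10^5.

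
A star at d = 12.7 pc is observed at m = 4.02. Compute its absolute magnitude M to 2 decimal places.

M = m − 5 log₁₀(d/10 pc) = 4.02 − 5 log₁₀(12.7/10)
  = 4.02 − 5 × 0.104 = 4.02 − 0.52 = 3.50.

3.50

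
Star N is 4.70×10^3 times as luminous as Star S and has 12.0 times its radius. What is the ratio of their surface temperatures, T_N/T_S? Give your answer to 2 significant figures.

L ∝ R²T⁴ gives T ∝ (L/R²)^(1/4), so
T_N/T_S = (4.70×10^3 / 12.0²)^(1/4) = (32.64)^(1/4) = 2.390.

2.4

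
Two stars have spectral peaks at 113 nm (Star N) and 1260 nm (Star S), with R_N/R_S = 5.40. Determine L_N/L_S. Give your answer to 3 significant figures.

Wien's law gives T ∝ 1/λ_max, so T_N/T_S = λ_S/λ_N = 1260/113 = 11.15.
Then L ∝ R²T⁴ gives L_N/L_S = (5.40)² × (11.15)⁴ = 29.16 × 1.546×10^4 = 4.508×10^5.

4.51×10^5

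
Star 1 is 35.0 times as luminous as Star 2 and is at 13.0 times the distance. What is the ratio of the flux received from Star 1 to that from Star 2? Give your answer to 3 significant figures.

F = L/(4πd²), so F_1/F_2 = (L_1/L_2) / (d_1/d_2)²
= 35.0 / (13.0)² = 35.0 / 169.0 = 0.2071.

0.207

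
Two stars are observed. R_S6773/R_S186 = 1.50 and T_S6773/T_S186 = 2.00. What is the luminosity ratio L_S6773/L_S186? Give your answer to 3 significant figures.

36.0

From the Stefan–Boltzmann law, L ∝ R²T⁴, so
L_S6773/L_S186 = (R_S6773/R_S186)² (T_S6773/T_S186)⁴ = (1.50)² × (2.00)⁴ = 2.250 × 16.00 = 36.00.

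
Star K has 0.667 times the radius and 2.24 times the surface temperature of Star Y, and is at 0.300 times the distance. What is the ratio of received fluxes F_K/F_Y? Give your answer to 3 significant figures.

124

L_K/L_Y = (R_K/R_Y)²(T_K/T_Y)⁴ = (0.667)² × (2.24)⁴ = 11.20.
F_K/F_Y = (L_K/L_Y)/(d_K/d_Y)² = 11.20 / (0.300)² = 124.5.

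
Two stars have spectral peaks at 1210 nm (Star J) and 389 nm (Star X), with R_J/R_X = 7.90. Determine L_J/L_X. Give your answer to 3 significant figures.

0.667

Wien's law gives T ∝ 1/λ_max, so T_J/T_X = λ_X/λ_J = 389/1210 = 0.3215.
Then L ∝ R²T⁴ gives L_J/L_X = (7.90)² × (0.3215)⁴ = 62.41 × 0.01068 = 0.6667.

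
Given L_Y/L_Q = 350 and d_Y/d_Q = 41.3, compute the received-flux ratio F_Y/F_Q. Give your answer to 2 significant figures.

F = L/(4πd²), so F_Y/F_Q = (L_Y/L_Q) / (d_Y/d_Q)²
= 350 / (41.3)² = 350 / 1706 = 0.2052.

0.21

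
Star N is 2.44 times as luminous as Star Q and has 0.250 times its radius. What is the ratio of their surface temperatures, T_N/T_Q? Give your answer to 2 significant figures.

L ∝ R²T⁴ gives T ∝ (L/R²)^(1/4), so
T_N/T_Q = (2.44 / 0.250²)^(1/4) = (39.04)^(1/4) = 2.500.

2.5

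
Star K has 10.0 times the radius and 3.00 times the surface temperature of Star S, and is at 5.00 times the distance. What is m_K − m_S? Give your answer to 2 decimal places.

L_K/L_S = (10.0)²(3.00)⁴ = 8100.
F_K/F_S = (L_K/L_S)/(d_K/d_S)² = 8100/25.00 = 324.0.
m_K − m_S = −2.5 log₁₀(324.0) = -6.28.

-6.28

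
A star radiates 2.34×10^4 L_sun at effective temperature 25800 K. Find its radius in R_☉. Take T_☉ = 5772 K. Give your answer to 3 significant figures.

7.66 R_☉

R/R_☉ = √(L/L_☉) / (T/T_☉)² = √(2.34×10^4) / (4.470)²
       = 153.0 / 19.98 = 7.656.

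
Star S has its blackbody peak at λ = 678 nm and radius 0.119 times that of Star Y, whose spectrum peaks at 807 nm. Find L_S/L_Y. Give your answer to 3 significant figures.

0.0284

Wien's law gives T ∝ 1/λ_max, so T_S/T_Y = λ_Y/λ_S = 807/678 = 1.190.
Then L ∝ R²T⁴ gives L_S/L_Y = (0.119)² × (1.190)⁴ = 0.01416 × 2.007 = 0.02842.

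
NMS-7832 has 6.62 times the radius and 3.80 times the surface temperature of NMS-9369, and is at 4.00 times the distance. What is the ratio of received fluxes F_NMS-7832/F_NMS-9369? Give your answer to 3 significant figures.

571

L_NMS-7832/L_NMS-9369 = (R_NMS-7832/R_NMS-9369)²(T_NMS-7832/T_NMS-9369)⁴ = (6.62)² × (3.80)⁴ = 9138.
F_NMS-7832/F_NMS-9369 = (L_NMS-7832/L_NMS-9369)/(d_NMS-7832/d_NMS-9369)² = 9138 / (4.00)² = 571.1.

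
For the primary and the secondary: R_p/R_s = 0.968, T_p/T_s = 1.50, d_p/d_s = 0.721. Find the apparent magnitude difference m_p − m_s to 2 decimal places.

L_p/L_s = (0.968)²(1.50)⁴ = 4.744.
F_p/F_s = (L_p/L_s)/(d_p/d_s)² = 4.744/0.5198 = 9.125.
m_p − m_s = −2.5 log₁₀(9.125) = -2.40.

-2.40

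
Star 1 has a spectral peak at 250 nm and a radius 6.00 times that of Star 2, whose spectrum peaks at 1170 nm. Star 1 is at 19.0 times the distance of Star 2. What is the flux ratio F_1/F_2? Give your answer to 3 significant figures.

47.8

Wien's law: T_1/T_2 = λ_2/λ_1 = 1170/250 = 4.680.
L_1/L_2 = (R_1/R_2)²(T_1/T_2)⁴ = (6.00)²(4.680)⁴ = 1.727×10^4.
F_1/F_2 = (L_1/L_2)/(d_1/d_2)² = 1.727×10^4/(19.0)² = 47.84.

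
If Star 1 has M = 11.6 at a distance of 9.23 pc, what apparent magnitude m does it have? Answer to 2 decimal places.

11.43

m = M + 5 log₁₀(d/10 pc) = 11.6 + 5 log₁₀(9.23/10)
  = 11.6 + 5 × -0.035 = 11.6 + -0.17 = 11.43.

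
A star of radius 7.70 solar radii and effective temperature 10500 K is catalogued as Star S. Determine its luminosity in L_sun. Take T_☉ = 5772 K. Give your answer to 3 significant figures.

L/L_☉ = (R/R_☉)² (T/T_☉)⁴ = (7.70)² × (10500/5772)⁴
       = 59.29 × (1.819)⁴ = 59.29 × 10.95 = 649.3.

649 L_sun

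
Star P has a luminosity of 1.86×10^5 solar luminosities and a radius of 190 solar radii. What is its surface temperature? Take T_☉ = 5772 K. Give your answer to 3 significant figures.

T/T_☉ = (L/L_☉)^(1/4) / (R/R_☉)^(1/2)
T = 5772 × (1.86×10^5)^(1/4) / √(190) = 5772 × 20.77 / 13.78 = 8696 K.

8.70×10^3 K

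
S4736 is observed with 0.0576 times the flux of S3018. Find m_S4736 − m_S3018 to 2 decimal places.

3.10

m_S4736 − m_S3018 = −2.5 log₁₀(F_S4736/F_S3018) = −2.5 log₁₀(0.0576) = −2.5 × (-1.240) = 3.099.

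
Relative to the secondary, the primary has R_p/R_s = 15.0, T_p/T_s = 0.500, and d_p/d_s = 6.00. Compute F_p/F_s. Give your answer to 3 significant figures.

0.391

L_p/L_s = (R_p/R_s)²(T_p/T_s)⁴ = (15.0)² × (0.500)⁴ = 14.06.
F_p/F_s = (L_p/L_s)/(d_p/d_s)² = 14.06 / (6.00)² = 0.3906.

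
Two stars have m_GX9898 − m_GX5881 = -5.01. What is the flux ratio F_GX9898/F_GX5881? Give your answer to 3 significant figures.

F_GX9898/F_GX5881 = 10^(−(m_GX9898 − m_GX5881)/2.5) = 10^(5.01/2.5) = 10^2.004 = 100.9.

101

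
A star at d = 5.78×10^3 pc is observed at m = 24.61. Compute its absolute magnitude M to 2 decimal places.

M = m − 5 log₁₀(d/10 pc) = 24.61 − 5 log₁₀(5.78×10^3/10)
  = 24.61 − 5 × 2.762 = 24.61 − 13.81 = 10.80.

10.80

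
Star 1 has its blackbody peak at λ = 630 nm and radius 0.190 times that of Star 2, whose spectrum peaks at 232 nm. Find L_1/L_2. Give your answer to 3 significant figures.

Wien's law gives T ∝ 1/λ_max, so T_1/T_2 = λ_2/λ_1 = 232/630 = 0.3683.
Then L ∝ R²T⁴ gives L_1/L_2 = (0.190)² × (0.3683)⁴ = 0.03610 × 0.01839 = 6.639×10^-4.

6.64×10^-4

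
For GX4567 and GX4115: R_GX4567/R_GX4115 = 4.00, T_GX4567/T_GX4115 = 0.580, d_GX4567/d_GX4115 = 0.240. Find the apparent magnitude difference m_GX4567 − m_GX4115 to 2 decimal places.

-3.74

L_GX4567/L_GX4115 = (4.00)²(0.580)⁴ = 1.811.
F_GX4567/F_GX4115 = (L_GX4567/L_GX4115)/(d_GX4567/d_GX4115)² = 1.811/0.05760 = 31.43.
m_GX4567 − m_GX4115 = −2.5 log₁₀(31.43) = -3.74.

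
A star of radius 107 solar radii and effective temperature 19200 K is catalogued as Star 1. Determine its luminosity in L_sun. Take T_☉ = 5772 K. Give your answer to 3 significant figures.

L/L_☉ = (R/R_☉)² (T/T_☉)⁴ = (107)² × (19200/5772)⁴
       = 1.145×10^4 × (3.326)⁴ = 1.145×10^4 × 122.4 = 1.402×10^6.

1.40×10^6 L_sun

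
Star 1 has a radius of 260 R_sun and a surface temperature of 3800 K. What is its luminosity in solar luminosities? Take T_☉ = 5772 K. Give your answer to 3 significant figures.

L/L_☉ = (R/R_☉)² (T/T_☉)⁴ = (260)² × (3800/5772)⁴
       = 6.760×10^4 × (0.6584)⁴ = 6.760×10^4 × 0.1879 = 1.270×10^4.

1.27×10^4 solar luminosities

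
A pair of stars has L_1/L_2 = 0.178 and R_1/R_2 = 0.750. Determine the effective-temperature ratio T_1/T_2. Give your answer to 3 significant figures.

0.750

L ∝ R²T⁴ gives T ∝ (L/R²)^(1/4), so
T_1/T_2 = (0.178 / 0.750²)^(1/4) = (0.3164)^(1/4) = 0.7500.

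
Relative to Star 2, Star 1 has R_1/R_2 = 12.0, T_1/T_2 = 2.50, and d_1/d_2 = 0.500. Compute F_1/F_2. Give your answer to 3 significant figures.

L_1/L_2 = (R_1/R_2)²(T_1/T_2)⁴ = (12.0)² × (2.50)⁴ = 5625.
F_1/F_2 = (L_1/L_2)/(d_1/d_2)² = 5625 / (0.500)² = 2.250×10^4.

2.25×10^4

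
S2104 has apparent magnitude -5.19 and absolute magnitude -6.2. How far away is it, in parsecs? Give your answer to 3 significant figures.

15.9 pc

m − M = 5 log₁₀(d/10 pc)
-5.19 − (-6.2) = 1.01 = 5 log₁₀(d/10)
d = 10 × 10^(1.01/5) = 10 × 10^0.202 = 15.92 pc.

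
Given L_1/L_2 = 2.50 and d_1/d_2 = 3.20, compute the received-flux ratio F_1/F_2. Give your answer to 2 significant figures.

F = L/(4πd²), so F_1/F_2 = (L_1/L_2) / (d_1/d_2)²
= 2.50 / (3.20)² = 2.50 / 10.24 = 0.2441.

0.24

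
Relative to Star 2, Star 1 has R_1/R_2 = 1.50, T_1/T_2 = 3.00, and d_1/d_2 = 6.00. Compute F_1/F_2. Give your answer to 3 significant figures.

5.06

L_1/L_2 = (R_1/R_2)²(T_1/T_2)⁴ = (1.50)² × (3.00)⁴ = 182.2.
F_1/F_2 = (L_1/L_2)/(d_1/d_2)² = 182.2 / (6.00)² = 5.062.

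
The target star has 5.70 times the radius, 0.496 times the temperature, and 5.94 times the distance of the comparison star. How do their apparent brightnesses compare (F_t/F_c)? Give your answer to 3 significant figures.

L_t/L_c = (R_t/R_c)²(T_t/T_c)⁴ = (5.70)² × (0.496)⁴ = 1.966.
F_t/F_c = (L_t/L_c)/(d_t/d_c)² = 1.966 / (5.94)² = 0.05573.

0.0557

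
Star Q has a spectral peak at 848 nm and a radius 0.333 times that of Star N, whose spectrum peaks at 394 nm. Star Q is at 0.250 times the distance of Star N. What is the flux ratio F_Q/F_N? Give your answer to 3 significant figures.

Wien's law: T_Q/T_N = λ_N/λ_Q = 394/848 = 0.4646.
L_Q/L_N = (R_Q/R_N)²(T_Q/T_N)⁴ = (0.333)²(0.4646)⁴ = 0.005168.
F_Q/F_N = (L_Q/L_N)/(d_Q/d_N)² = 0.005168/(0.250)² = 0.08268.

0.0827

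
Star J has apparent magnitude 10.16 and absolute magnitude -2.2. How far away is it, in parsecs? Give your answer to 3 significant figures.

m − M = 5 log₁₀(d/10 pc)
10.16 − (-2.2) = 12.36 = 5 log₁₀(d/10)
d = 10 × 10^(12.36/5) = 10 × 10^2.472 = 2965 pc.

2.96×10^3 pc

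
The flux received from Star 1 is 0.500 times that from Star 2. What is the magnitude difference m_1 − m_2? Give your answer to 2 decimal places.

0.75

m_1 − m_2 = −2.5 log₁₀(F_1/F_2) = −2.5 log₁₀(0.500) = −2.5 × (-0.301) = 0.753.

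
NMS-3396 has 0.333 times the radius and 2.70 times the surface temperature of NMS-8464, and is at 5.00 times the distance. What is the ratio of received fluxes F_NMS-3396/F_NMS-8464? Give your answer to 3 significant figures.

0.236

L_NMS-3396/L_NMS-8464 = (R_NMS-3396/R_NMS-8464)²(T_NMS-3396/T_NMS-8464)⁴ = (0.333)² × (2.70)⁴ = 5.893.
F_NMS-3396/F_NMS-8464 = (L_NMS-3396/L_NMS-8464)/(d_NMS-3396/d_NMS-8464)² = 5.893 / (5.00)² = 0.2357.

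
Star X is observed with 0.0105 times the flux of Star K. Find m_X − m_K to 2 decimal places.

4.95

m_X − m_K = −2.5 log₁₀(F_X/F_K) = −2.5 log₁₀(0.0105) = −2.5 × (-1.979) = 4.947.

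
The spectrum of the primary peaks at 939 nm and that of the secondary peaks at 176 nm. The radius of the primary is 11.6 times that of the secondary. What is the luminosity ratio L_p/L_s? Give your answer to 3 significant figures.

0.166

Wien's law gives T ∝ 1/λ_max, so T_p/T_s = λ_s/λ_p = 176/939 = 0.1874.
Then L ∝ R²T⁴ gives L_p/L_s = (11.6)² × (0.1874)⁴ = 134.6 × 0.001234 = 0.1661.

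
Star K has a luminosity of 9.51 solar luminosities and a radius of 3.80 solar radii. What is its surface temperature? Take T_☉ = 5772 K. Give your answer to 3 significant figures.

5.20×10^3 K

T/T_☉ = (L/L_☉)^(1/4) / (R/R_☉)^(1/2)
T = 5772 × (9.51)^(1/4) / √(3.80) = 5772 × 1.756 / 1.949 = 5200 K.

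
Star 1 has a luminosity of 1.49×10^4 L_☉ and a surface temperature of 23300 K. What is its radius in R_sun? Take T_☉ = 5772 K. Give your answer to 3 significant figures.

R/R_☉ = √(L/L_☉) / (T/T_☉)² = √(1.49×10^4) / (4.037)²
       = 122.1 / 16.30 = 7.491.

7.49 R_sun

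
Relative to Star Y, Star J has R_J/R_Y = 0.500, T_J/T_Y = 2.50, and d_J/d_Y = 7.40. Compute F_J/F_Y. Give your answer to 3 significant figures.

L_J/L_Y = (R_J/R_Y)²(T_J/T_Y)⁴ = (0.500)² × (2.50)⁴ = 9.766.
F_J/F_Y = (L_J/L_Y)/(d_J/d_Y)² = 9.766 / (7.40)² = 0.1783.

0.178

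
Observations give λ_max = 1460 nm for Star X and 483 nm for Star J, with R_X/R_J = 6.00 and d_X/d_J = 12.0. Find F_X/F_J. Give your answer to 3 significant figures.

Wien's law: T_X/T_J = λ_J/λ_X = 483/1460 = 0.3308.
L_X/L_J = (R_X/R_J)²(T_X/T_J)⁴ = (6.00)²(0.3308)⁴ = 0.4312.
F_X/F_J = (L_X/L_J)/(d_X/d_J)² = 0.4312/(12.0)² = 0.002994.

0.00299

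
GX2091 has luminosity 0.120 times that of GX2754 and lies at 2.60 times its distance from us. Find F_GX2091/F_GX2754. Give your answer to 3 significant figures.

F = L/(4πd²), so F_GX2091/F_GX2754 = (L_GX2091/L_GX2754) / (d_GX2091/d_GX2754)²
= 0.120 / (2.60)² = 0.120 / 6.760 = 0.01775.

0.0178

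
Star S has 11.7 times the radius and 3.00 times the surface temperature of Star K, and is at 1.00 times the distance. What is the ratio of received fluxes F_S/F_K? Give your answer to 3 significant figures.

1.11×10^4

L_S/L_K = (R_S/R_K)²(T_S/T_K)⁴ = (11.7)² × (3.00)⁴ = 1.109×10^4.
F_S/F_K = (L_S/L_K)/(d_S/d_K)² = 1.109×10^4 / (1.00)² = 1.109×10^4.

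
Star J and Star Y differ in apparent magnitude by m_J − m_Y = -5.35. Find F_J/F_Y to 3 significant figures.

138

F_J/F_Y = 10^(−(m_J − m_Y)/2.5) = 10^(5.35/2.5) = 10^2.140 = 138.0.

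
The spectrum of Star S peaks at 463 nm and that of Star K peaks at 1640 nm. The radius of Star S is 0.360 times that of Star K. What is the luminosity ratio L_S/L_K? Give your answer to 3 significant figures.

Wien's law gives T ∝ 1/λ_max, so T_S/T_K = λ_K/λ_S = 1640/463 = 3.542.
Then L ∝ R²T⁴ gives L_S/L_K = (0.360)² × (3.542)⁴ = 0.1296 × 157.4 = 20.40.

20.4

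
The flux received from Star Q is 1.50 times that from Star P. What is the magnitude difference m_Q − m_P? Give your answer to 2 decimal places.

-0.44

m_Q − m_P = −2.5 log₁₀(F_Q/F_P) = −2.5 log₁₀(1.50) = −2.5 × (0.176) = -0.440.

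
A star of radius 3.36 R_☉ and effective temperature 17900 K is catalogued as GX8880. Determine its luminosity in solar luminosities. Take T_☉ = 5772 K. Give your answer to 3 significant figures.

1.04×10^3 solar luminosities

L/L_☉ = (R/R_☉)² (T/T_☉)⁴ = (3.36)² × (17900/5772)⁴
       = 11.29 × (3.101)⁴ = 11.29 × 92.49 = 1044.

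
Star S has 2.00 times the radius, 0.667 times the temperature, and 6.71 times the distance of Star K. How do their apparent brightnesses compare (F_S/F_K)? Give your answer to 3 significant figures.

0.0176

L_S/L_K = (R_S/R_K)²(T_S/T_K)⁴ = (2.00)² × (0.667)⁴ = 0.7917.
F_S/F_K = (L_S/L_K)/(d_S/d_K)² = 0.7917 / (6.71)² = 0.01758.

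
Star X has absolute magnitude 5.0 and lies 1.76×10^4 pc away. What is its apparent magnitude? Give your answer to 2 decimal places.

21.23

m = M + 5 log₁₀(d/10 pc) = 5.0 + 5 log₁₀(1.76×10^4/10)
  = 5.0 + 5 × 3.246 = 5.0 + 16.23 = 21.23.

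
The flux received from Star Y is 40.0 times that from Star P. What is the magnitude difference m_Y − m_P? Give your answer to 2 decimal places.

-4.01

m_Y − m_P = −2.5 log₁₀(F_Y/F_P) = −2.5 log₁₀(40.0) = −2.5 × (1.602) = -4.005.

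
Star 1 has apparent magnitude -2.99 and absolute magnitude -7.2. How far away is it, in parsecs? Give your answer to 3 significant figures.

69.5 pc

m − M = 5 log₁₀(d/10 pc)
-2.99 − (-7.2) = 4.21 = 5 log₁₀(d/10)
d = 10 × 10^(4.21/5) = 10 × 10^0.842 = 69.50 pc.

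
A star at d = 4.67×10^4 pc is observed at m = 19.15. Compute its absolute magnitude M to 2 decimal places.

0.80

M = m − 5 log₁₀(d/10 pc) = 19.15 − 5 log₁₀(4.67×10^4/10)
  = 19.15 − 5 × 3.669 = 19.15 − 18.35 = 0.80.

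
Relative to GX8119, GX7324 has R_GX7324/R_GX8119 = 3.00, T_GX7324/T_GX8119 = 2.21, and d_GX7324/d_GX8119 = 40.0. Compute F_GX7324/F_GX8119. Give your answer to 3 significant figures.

L_GX7324/L_GX8119 = (R_GX7324/R_GX8119)²(T_GX7324/T_GX8119)⁴ = (3.00)² × (2.21)⁴ = 214.7.
F_GX7324/F_GX8119 = (L_GX7324/L_GX8119)/(d_GX7324/d_GX8119)² = 214.7 / (40.0)² = 0.1342.

0.134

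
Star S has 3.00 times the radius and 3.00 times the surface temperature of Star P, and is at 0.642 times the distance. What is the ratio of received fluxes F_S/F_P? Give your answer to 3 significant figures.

1.77×10^3

L_S/L_P = (R_S/R_P)²(T_S/T_P)⁴ = (3.00)² × (3.00)⁴ = 729.0.
F_S/F_P = (L_S/L_P)/(d_S/d_P)² = 729.0 / (0.642)² = 1769.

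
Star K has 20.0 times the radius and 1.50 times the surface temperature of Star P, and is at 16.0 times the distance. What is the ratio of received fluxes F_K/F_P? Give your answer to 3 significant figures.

7.91

L_K/L_P = (R_K/R_P)²(T_K/T_P)⁴ = (20.0)² × (1.50)⁴ = 2025.
F_K/F_P = (L_K/L_P)/(d_K/d_P)² = 2025 / (16.0)² = 7.910.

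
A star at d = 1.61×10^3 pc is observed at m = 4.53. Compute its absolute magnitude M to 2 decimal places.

-6.50

M = m − 5 log₁₀(d/10 pc) = 4.53 − 5 log₁₀(1.61×10^3/10)
  = 4.53 − 5 × 2.207 = 4.53 − 11.03 = -6.50.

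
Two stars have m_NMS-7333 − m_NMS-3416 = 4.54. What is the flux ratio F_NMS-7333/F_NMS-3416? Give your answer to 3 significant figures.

F_NMS-7333/F_NMS-3416 = 10^(−(m_NMS-7333 − m_NMS-3416)/2.5) = 10^(-4.54/2.5) = 10^-1.816 = 0.01528.

0.0153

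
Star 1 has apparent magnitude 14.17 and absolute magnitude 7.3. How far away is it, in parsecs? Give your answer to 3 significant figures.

m − M = 5 log₁₀(d/10 pc)
14.17 − (7.3) = 6.87 = 5 log₁₀(d/10)
d = 10 × 10^(6.87/5) = 10 × 10^1.374 = 236.6 pc.

237 pc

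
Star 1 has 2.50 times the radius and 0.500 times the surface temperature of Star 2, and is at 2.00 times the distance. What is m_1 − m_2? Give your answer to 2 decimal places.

2.53

L_1/L_2 = (2.50)²(0.500)⁴ = 0.3906.
F_1/F_2 = (L_1/L_2)/(d_1/d_2)² = 0.3906/4.000 = 0.09766.
m_1 − m_2 = −2.5 log₁₀(0.09766) = 2.53.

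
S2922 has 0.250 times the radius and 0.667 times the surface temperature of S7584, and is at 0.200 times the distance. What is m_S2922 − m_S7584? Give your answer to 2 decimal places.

L_S2922/L_S7584 = (0.250)²(0.667)⁴ = 0.01237.
F_S2922/F_S7584 = (L_S2922/L_S7584)/(d_S2922/d_S7584)² = 0.01237/0.04000 = 0.3093.
m_S2922 − m_S7584 = −2.5 log₁₀(0.3093) = 1.27.

1.27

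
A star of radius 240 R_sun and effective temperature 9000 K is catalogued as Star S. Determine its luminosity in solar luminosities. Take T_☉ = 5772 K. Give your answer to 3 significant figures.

3.40×10^5 solar luminosities

L/L_☉ = (R/R_☉)² (T/T_☉)⁴ = (240)² × (9000/5772)⁴
       = 5.760×10^4 × (1.559)⁴ = 5.760×10^4 × 5.911 = 3.405×10^5.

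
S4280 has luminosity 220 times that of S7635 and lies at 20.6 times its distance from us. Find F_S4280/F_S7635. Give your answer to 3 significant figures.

F = L/(4πd²), so F_S4280/F_S7635 = (L_S4280/L_S7635) / (d_S4280/d_S7635)²
= 220 / (20.6)² = 220 / 424.4 = 0.5184.

0.518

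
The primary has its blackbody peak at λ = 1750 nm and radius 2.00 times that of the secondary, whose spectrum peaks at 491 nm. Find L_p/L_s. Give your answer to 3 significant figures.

0.0248

Wien's law gives T ∝ 1/λ_max, so T_p/T_s = λ_s/λ_p = 491/1750 = 0.2806.
Then L ∝ R²T⁴ gives L_p/L_s = (2.00)² × (0.2806)⁴ = 4.000 × 0.006197 = 0.02479.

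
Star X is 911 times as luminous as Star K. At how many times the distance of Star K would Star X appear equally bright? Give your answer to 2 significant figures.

Equal flux requires L_X/d_X² = L_K/d_K², so d_X/d_K = √(L_X/L_K)
= √(911) = 30.18.

30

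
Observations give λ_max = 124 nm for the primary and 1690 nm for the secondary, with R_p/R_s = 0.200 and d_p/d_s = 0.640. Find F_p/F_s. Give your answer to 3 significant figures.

Wien's law: T_p/T_s = λ_s/λ_p = 1690/124 = 13.63.
L_p/L_s = (R_p/R_s)²(T_p/T_s)⁴ = (0.200)²(13.63)⁴ = 1380.
F_p/F_s = (L_p/L_s)/(d_p/d_s)² = 1380/(0.640)² = 3369.

3.37×10^3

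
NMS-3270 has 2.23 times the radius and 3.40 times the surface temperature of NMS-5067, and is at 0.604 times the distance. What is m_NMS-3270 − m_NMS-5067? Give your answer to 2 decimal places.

L_NMS-3270/L_NMS-5067 = (2.23)²(3.40)⁴ = 664.5.
F_NMS-3270/F_NMS-5067 = (L_NMS-3270/L_NMS-5067)/(d_NMS-3270/d_NMS-5067)² = 664.5/0.3648 = 1822.
m_NMS-3270 − m_NMS-5067 = −2.5 log₁₀(1822) = -8.15.

-8.15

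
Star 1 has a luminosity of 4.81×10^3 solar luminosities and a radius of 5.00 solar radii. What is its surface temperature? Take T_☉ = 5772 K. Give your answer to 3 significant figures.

T/T_☉ = (L/L_☉)^(1/4) / (R/R_☉)^(1/2)
T = 5772 × (4.81×10^3)^(1/4) / √(5.00) = 5772 × 8.328 / 2.236 = 2.150×10^4 K.

2.15×10^4 K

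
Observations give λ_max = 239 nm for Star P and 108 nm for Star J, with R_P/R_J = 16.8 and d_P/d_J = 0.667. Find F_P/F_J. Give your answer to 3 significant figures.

26.5

Wien's law: T_P/T_J = λ_J/λ_P = 108/239 = 0.4519.
L_P/L_J = (R_P/R_J)²(T_P/T_J)⁴ = (16.8)²(0.4519)⁴ = 11.77.
F_P/F_J = (L_P/L_J)/(d_P/d_J)² = 11.77/(0.667)² = 26.45.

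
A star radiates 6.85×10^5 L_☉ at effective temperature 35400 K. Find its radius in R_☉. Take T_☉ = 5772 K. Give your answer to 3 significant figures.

22.0 R_☉

R/R_☉ = √(L/L_☉) / (T/T_☉)² = √(6.85×10^5) / (6.133)²
       = 827.6 / 37.61 = 22.00.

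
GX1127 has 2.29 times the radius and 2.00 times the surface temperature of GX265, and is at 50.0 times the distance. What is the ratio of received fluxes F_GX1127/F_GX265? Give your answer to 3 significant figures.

0.0336

L_GX1127/L_GX265 = (R_GX1127/R_GX265)²(T_GX1127/T_GX265)⁴ = (2.29)² × (2.00)⁴ = 83.91.
F_GX1127/F_GX265 = (L_GX1127/L_GX265)/(d_GX1127/d_GX265)² = 83.91 / (50.0)² = 0.03356.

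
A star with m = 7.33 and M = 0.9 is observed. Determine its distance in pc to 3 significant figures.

193 pc

m − M = 5 log₁₀(d/10 pc)
7.33 − (0.9) = 6.43 = 5 log₁₀(d/10)
d = 10 × 10^(6.43/5) = 10 × 10^1.286 = 193.2 pc.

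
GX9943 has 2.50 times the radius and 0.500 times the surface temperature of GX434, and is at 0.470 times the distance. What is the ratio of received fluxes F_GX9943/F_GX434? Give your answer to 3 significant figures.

1.77

L_GX9943/L_GX434 = (R_GX9943/R_GX434)²(T_GX9943/T_GX434)⁴ = (2.50)² × (0.500)⁴ = 0.3906.
F_GX9943/F_GX434 = (L_GX9943/L_GX434)/(d_GX9943/d_GX434)² = 0.3906 / (0.470)² = 1.768.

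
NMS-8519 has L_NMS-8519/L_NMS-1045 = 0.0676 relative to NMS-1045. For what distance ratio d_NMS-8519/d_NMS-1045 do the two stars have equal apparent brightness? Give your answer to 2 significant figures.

0.26

Equal flux requires L_NMS-8519/d_NMS-8519² = L_NMS-1045/d_NMS-1045², so d_NMS-8519/d_NMS-1045 = √(L_NMS-8519/L_NMS-1045)
= √(0.0676) = 0.2600.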